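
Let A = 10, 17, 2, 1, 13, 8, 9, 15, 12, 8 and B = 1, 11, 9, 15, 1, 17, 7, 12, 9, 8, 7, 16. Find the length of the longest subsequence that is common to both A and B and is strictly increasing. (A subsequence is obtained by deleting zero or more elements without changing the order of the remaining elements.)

For each value that appears in both, track the longest common increasing run ending there.
The best achievable length is 3; one witness is 1, 9, 15 (A-positions 4,7,8, B-positions 1,3,4).

3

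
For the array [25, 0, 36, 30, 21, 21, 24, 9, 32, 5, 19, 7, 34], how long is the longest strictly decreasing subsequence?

One longest decreasing subsequence is 36, 30, 21, 9, 5 (positions 3,4,5,8,10), of length 5; no longer one exists.

5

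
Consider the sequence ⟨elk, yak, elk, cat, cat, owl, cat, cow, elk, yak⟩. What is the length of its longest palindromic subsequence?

One longest palindromic subsequence is yak elk cat owl cat elk yak (positions 2,3,5,6,7,9,10); it reads the same forward and backward, and the interval DP gives dp[1][10] = 7.

7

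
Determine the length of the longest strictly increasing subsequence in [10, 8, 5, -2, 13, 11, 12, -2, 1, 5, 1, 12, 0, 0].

4

Let dp[i] be the longest increasing subsequence ending at position i. Then dp = [1, 1, 1, 1, 2, 2, 3, 1, 2, 3, 2, 4, 2, 2].
The maximum is 4; one witness is -2, 1, 5, 12 at positions 4,9,10,12.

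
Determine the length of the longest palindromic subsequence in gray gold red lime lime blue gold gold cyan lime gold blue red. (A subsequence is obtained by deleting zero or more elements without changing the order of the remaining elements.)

Using dp[i][j] = 2 + dp[i+1][j−1] if the ends match, else max(dp[i+1][j], dp[i][j−1]):
dp[1][13] = 7. A witness is red blue gold lime gold blue red at positions 3,6,7,10,11,12,13.

7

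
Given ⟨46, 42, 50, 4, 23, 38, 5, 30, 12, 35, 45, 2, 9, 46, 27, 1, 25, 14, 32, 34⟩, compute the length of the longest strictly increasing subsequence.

Scanning left to right, the best length ending at each element is: 46→1, 42→1, 50→2, 4→1, 23→2, 38→3, 5→2, 30→3, 12→3, 35→4, 45→5, 2→1, 9→3, 46→6, 27→4, 1→1, 25→4, 14→4, 32→5, 34→6.
So the longest increasing subsequence has length 6, e.g. 4, 23, 30, 35, 45, 46.

6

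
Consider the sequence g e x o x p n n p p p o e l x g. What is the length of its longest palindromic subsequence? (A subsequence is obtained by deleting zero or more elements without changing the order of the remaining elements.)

10

One longest palindromic subsequence is gxoppppoxg (positions 1,3,4,6,9,10,11,12,15,16); it reads the same forward and backward, and the interval DP gives dp[1][16] = 10.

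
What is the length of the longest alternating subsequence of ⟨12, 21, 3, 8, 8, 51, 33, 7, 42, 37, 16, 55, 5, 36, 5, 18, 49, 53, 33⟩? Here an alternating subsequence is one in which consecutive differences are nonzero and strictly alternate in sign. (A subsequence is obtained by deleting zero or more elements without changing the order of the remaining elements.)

A longest alternating subsequence is 12, 21, 3, 51, 33, 42, 37, 55, 5, 36, 5, 49, 33 (positions 1,2,3,6,7,9,10,12,13,14,15,17,19); its 12 consecutive differences strictly alternate in sign, and length 13 is optimal.

13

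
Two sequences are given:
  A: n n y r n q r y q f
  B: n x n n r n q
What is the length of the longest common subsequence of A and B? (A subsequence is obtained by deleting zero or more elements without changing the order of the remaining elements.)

5

A longest common subsequence is nnrnq (length 5); the LCS DP confirms no longer common subsequence exists.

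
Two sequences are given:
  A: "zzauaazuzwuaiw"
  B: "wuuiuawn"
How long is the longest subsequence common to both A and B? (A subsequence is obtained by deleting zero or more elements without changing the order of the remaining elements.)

5

A longest common subsequence is uuuaw (length 5); the LCS DP confirms no longer common subsequence exists.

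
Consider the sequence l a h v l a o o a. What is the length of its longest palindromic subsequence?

4

One longest palindromic subsequence is aooa (positions 2,7,8,9); it reads the same forward and backward, and the interval DP gives dp[1][9] = 4.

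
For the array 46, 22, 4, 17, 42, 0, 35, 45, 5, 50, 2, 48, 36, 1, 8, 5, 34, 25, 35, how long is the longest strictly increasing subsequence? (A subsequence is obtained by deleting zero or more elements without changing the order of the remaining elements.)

5

Let dp[i] be the longest increasing subsequence ending at position i. Then dp = [1, 1, 1, 2, 3, 1, 3, 4, 2, 5, 2, 5, 4, 2, 3, 3, 4, 4, 5].
The maximum is 5; one witness is 4, 17, 42, 45, 50 at positions 3,4,5,8,10.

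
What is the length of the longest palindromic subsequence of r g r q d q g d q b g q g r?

One longest palindromic subsequence is rgqgbgqgr (positions 1,2,4,7,10,11,12,13,14); it reads the same forward and backward, and the interval DP gives dp[1][14] = 9.

9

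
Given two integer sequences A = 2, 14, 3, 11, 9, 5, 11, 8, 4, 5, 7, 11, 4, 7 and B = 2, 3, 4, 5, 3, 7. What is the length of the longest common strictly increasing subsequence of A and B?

For each value that appears in both, track the longest common increasing run ending there.
The best achievable length is 5; one witness is 2, 3, 4, 5, 7 (A-positions 1,3,9,10,11, B-positions 1,2,3,4,6).

5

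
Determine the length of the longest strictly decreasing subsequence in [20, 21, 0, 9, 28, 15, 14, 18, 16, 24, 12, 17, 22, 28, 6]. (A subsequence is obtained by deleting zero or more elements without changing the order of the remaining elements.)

Scanning left to right, the best length ending at each element is: 20→1, 21→1, 0→2, 9→2, 28→1, 15→2, 14→3, 18→2, 16→3, 24→2, 12→4, 17→3, 22→3, 28→1, 6→5.
So the longest decreasing subsequence has length 5, e.g. 20, 15, 14, 12, 6.

5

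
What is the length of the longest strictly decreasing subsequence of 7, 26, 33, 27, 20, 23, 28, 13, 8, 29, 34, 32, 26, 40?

5

One longest decreasing subsequence is 33, 27, 20, 13, 8 (positions 3,4,5,8,9), of length 5; no longer one exists.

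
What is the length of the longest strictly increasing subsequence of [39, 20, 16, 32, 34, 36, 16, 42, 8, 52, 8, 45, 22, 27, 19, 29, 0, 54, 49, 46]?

7

Let dp[i] be the longest increasing subsequence ending at position i. Then dp = [1, 1, 1, 2, 3, 4, 1, 5, 1, 6, 1, 6, 2, 3, 2, 4, 1, 7, 7, 7].
The maximum is 7; one witness is 20, 32, 34, 36, 42, 52, 54 at positions 2,4,5,6,8,10,18.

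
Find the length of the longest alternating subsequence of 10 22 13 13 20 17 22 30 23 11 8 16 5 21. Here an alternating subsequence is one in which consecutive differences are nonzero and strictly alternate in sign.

10

A longest alternating subsequence is 10, 22, 13, 20, 17, 22, 11, 16, 5, 21 (positions 1,2,3,5,6,7,10,12,13,14); its 9 consecutive differences strictly alternate in sign, and length 10 is optimal.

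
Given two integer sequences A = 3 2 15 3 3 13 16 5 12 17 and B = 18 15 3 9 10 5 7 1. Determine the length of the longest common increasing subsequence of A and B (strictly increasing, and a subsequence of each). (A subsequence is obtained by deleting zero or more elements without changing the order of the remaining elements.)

For each value that appears in both, track the longest common increasing run ending there.
The best achievable length is 2; one witness is 3, 5 (A-positions 1,8, B-positions 3,6).

2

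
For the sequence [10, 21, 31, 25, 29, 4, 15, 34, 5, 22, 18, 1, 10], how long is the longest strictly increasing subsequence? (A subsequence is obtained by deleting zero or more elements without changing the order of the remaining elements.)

5

Scanning left to right, the best length ending at each element is: 10→1, 21→2, 31→3, 25→3, 29→4, 4→1, 15→2, 34→5, 5→2, 22→3, 18→3, 1→1, 10→3.
So the longest increasing subsequence has length 5, e.g. 10, 21, 25, 29, 34.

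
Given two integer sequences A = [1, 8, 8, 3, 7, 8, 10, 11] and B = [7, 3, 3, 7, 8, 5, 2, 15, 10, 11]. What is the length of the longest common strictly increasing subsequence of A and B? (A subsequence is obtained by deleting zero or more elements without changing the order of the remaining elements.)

5

For each value that appears in both, track the longest common increasing run ending there.
The best achievable length is 5; one witness is 3, 7, 8, 10, 11 (A-positions 4,5,6,7,8, B-positions 2,4,5,9,10).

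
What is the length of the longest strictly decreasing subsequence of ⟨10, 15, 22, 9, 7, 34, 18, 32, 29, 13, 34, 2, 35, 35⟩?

5

Scanning left to right, the best length ending at each element is: 10→1, 15→1, 22→1, 9→2, 7→3, 34→1, 18→2, 32→2, 29→3, 13→4, 34→1, 2→5, 35→1, 35→1.
So the longest decreasing subsequence has length 5, e.g. 34, 32, 29, 13, 2.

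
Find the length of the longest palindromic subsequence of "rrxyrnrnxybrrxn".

9

One longest palindromic subsequence is rrynrnyrr (positions 1,2,4,6,7,8,10,12,13); it reads the same forward and backward, and the interval DP gives dp[1][15] = 9.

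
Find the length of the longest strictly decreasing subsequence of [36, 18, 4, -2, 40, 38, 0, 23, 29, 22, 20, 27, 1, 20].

Let dp[i] be the longest decreasing subsequence ending at position i. Then dp = [1, 2, 3, 4, 1, 2, 4, 3, 3, 4, 5, 4, 6, 5].
The maximum is 6; one witness is 40, 38, 23, 22, 20, 1 at positions 5,6,8,10,11,13.

6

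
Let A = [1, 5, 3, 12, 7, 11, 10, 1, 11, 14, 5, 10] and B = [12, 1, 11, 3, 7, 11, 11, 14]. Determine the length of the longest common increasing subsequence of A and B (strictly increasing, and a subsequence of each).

For each value that appears in both, track the longest common increasing run ending there.
The best achievable length is 5; one witness is 1, 3, 7, 11, 14 (A-positions 1,3,5,6,10, B-positions 2,4,5,6,8).

5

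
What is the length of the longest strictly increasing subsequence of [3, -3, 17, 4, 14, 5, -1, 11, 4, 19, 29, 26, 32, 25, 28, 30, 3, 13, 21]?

8

One longest increasing subsequence is 3, 4, 5, 11, 19, 26, 28, 30 (positions 1,4,6,8,10,12,15,16), of length 8; no longer one exists.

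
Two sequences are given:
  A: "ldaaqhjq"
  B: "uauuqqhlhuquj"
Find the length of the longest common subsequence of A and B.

4

Backtracking the LCS table gives one alignment: a (A3,B2) → q (A5,B6) → h (A6,B9) → j (A7,B13).
So the longest common subsequence has length 4.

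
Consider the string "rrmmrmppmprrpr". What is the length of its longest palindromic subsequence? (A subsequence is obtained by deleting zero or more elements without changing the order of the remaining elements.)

Using dp[i][j] = 2 + dp[i+1][j−1] if the ends match, else max(dp[i+1][j], dp[i][j−1]):
dp[1][14] = 10. A witness is rrrmppmrrr at positions 1,2,5,6,7,8,9,11,12,14.

10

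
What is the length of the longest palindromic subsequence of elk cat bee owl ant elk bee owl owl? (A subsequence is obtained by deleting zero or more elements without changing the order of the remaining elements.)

One longest palindromic subsequence is owl owl owl (positions 4,8,9); it reads the same forward and backward, and the interval DP gives dp[1][9] = 3.

3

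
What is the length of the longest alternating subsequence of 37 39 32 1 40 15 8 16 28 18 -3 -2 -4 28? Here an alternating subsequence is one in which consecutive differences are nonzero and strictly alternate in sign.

10

Track the best alternating length ending on an up-step vs a down-step at each position: up/down = 1/1, 2/1, 1/3, 1/3, 4/1, 4/5, 4/5, 6/5, 6/5, 6/7, 1/7, 8/7, 1/9, 10/5.
The maximum over both is 10; one such subsequence is 37, 39, 32, 40, 15, 16, -3, -2, -4, 28.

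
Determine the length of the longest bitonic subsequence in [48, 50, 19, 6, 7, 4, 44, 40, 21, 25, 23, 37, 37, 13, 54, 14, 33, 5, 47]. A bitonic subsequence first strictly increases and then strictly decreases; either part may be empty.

Let inc[i] be the LIS ending at i and dec[i] the longest strictly decreasing subsequence starting at i. inc = [1, 2, 1, 1, 2, 1, 3, 3, 3, 4, 4, 5, 5, 3, 6, 4, 5, 2, 6], dec = [7, 7, 3, 2, 2, 1, 6, 5, 3, 4, 3, 3, 3, 2, 3, 2, 2, 1, 1].
max_i inc[i]+dec[i]−1 = 8, with one witness 48, 50, 44, 40, 25, 23, 14, 5.

8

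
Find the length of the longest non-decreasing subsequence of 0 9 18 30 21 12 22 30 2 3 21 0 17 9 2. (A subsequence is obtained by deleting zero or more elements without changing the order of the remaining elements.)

Let dp[i] be the longest non-decreasing subsequence ending at position i. Then dp = [1, 2, 3, 4, 4, 3, 5, 6, 2, 3, 5, 2, 4, 4, 3].
The maximum is 6; one witness is 0, 9, 18, 21, 22, 30 at positions 1,2,3,5,7,8.

6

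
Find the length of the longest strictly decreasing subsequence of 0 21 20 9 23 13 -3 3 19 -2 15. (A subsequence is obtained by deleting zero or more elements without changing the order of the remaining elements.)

One longest decreasing subsequence is 21, 20, 9, 3, -2 (positions 2,3,4,8,10), of length 5; no longer one exists.

5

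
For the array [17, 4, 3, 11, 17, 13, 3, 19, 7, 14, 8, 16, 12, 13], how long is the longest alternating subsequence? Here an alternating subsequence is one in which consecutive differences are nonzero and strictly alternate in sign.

Track the best alternating length ending on an up-step vs a down-step at each position: up/down = 1/1, 1/2, 1/2, 3/2, 3/1, 3/4, 1/4, 5/1, 5/6, 7/6, 7/8, 9/6, 9/10, 11/10.
The maximum over both is 11; one such subsequence is 17, 4, 17, 13, 19, 7, 14, 8, 16, 12, 13.

11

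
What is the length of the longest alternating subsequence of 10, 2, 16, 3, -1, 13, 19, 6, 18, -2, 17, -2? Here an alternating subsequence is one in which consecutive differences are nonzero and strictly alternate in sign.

10

Track the best alternating length ending on an up-step vs a down-step at each position: up/down = 1/1, 1/2, 3/1, 3/4, 1/4, 5/4, 5/1, 5/6, 7/6, 1/8, 9/8, 1/10.
The maximum over both is 10; one such subsequence is 10, 2, 16, 3, 13, 6, 18, -2, 17, -2.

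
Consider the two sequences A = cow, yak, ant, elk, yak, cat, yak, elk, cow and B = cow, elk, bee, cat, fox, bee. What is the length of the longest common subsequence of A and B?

Backtracking the LCS table gives one alignment: cow (A1,B1) → elk (A4,B2) → cat (A6,B4).
So the longest common subsequence has length 3.

3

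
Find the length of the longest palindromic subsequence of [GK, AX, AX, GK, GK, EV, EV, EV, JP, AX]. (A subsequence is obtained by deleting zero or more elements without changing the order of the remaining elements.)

5

One longest palindromic subsequence is AX EV EV EV AX (positions 2,6,7,8,10); it reads the same forward and backward, and the interval DP gives dp[1][10] = 5.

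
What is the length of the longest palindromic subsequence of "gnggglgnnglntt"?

8

Using dp[i][j] = 2 + dp[i+1][j−1] if the ends match, else max(dp[i+1][j], dp[i][j−1]):
dp[1][14] = 8. A witness is nlgnngln at positions 2,6,7,8,9,10,11,12.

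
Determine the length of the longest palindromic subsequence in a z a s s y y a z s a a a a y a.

9

Using dp[i][j] = 2 + dp[i+1][j−1] if the ends match, else max(dp[i+1][j], dp[i][j−1]):
dp[1][16] = 9. A witness is ayaaaaaya at positions 1,6,8,11,12,13,14,15,16.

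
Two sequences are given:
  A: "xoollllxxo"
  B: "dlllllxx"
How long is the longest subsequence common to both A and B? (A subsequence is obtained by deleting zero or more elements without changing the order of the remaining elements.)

6

A longest common subsequence is llllxx (length 6); the LCS DP confirms no longer common subsequence exists.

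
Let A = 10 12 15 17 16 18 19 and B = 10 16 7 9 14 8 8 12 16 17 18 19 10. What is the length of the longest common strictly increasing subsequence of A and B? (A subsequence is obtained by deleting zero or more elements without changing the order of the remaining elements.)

5

For each value that appears in both, track the longest common increasing run ending there.
The best achievable length is 5; one witness is 10, 12, 16, 18, 19 (A-positions 1,2,5,6,7, B-positions 1,8,9,11,12).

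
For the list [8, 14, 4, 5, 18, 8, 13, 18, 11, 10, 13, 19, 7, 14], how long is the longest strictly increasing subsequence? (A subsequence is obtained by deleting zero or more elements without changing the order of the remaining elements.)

Let dp[i] be the longest increasing subsequence ending at position i. Then dp = [1, 2, 1, 2, 3, 3, 4, 5, 4, 4, 5, 6, 3, 6].
The maximum is 6; one witness is 4, 5, 8, 13, 18, 19 at positions 3,4,6,7,8,12.

6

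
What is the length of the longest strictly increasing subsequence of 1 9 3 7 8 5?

Let dp[i] be the longest increasing subsequence ending at position i. Then dp = [1, 2, 2, 3, 4, 3].
The maximum is 4; one witness is 1, 3, 7, 8 at positions 1,3,4,5.

4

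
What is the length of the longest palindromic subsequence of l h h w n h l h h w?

One longest palindromic subsequence is whhhw (positions 4,6,8,9,10); it reads the same forward and backward, and the interval DP gives dp[1][10] = 5.

5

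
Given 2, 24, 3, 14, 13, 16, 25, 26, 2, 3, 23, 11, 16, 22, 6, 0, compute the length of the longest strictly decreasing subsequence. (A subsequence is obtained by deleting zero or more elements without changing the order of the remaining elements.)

Let dp[i] be the longest decreasing subsequence ending at position i. Then dp = [1, 1, 2, 2, 3, 2, 1, 1, 4, 4, 2, 4, 3, 3, 5, 6].
The maximum is 6; one witness is 24, 14, 13, 11, 6, 0 at positions 2,4,5,12,15,16.

6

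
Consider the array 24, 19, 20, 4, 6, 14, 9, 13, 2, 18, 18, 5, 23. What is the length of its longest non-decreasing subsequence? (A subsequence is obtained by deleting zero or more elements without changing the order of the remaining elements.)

7

Let dp[i] be the longest non-decreasing subsequence ending at position i. Then dp = [1, 1, 2, 1, 2, 3, 3, 4, 1, 5, 6, 2, 7].
The maximum is 7; one witness is 4, 6, 9, 13, 18, 18, 23 at positions 4,5,7,8,10,11,13.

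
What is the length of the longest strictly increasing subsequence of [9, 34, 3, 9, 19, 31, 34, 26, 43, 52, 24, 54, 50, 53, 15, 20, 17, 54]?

9

One longest increasing subsequence is 3, 9, 19, 31, 34, 43, 52, 53, 54 (positions 3,4,5,6,7,9,10,14,18), of length 9; no longer one exists.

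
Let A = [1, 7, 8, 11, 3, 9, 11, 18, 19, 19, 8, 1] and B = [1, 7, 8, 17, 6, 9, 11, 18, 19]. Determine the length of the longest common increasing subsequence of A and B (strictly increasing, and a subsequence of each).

7

For each value that appears in both, track the longest common increasing run ending there.
The best achievable length is 7; one witness is 1, 7, 8, 9, 11, 18, 19 (A-positions 1,2,3,6,7,8,9, B-positions 1,2,3,6,7,8,9).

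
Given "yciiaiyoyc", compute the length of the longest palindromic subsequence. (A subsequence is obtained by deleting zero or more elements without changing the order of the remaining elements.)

One longest palindromic subsequence is cyoyc (positions 2,7,8,9,10); it reads the same forward and backward, and the interval DP gives dp[1][10] = 5.

5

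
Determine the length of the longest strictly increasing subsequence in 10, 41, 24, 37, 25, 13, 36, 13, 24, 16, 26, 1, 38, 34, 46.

Let dp[i] be the longest increasing subsequence ending at position i. Then dp = [1, 2, 2, 3, 3, 2, 4, 2, 3, 3, 4, 1, 5, 5, 6].
The maximum is 6; one witness is 10, 24, 25, 36, 38, 46 at positions 1,3,5,7,13,15.

6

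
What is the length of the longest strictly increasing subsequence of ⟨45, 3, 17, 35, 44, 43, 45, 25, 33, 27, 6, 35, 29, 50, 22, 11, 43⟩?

6

Scanning left to right, the best length ending at each element is: 45→1, 3→1, 17→2, 35→3, 44→4, 43→4, 45→5, 25→3, 33→4, 27→4, 6→2, 35→5, 29→5, 50→6, 22→3, 11→3, 43→6.
So the longest increasing subsequence has length 6, e.g. 3, 17, 35, 44, 45, 50.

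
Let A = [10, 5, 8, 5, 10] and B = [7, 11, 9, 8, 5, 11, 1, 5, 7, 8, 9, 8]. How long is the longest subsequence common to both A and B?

2

Backtracking the LCS table gives one alignment: 5 (A2,B8) → 8 (A3,B12).
So the longest common subsequence has length 2.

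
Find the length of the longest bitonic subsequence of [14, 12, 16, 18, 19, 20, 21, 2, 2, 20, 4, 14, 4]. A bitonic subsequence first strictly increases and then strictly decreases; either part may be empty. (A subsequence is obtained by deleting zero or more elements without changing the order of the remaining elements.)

Let inc[i] be the LIS ending at i and dec[i] the longest strictly decreasing subsequence starting at i. inc = [1, 1, 2, 3, 4, 5, 6, 1, 1, 5, 2, 3, 2], dec = [3, 2, 3, 3, 3, 3, 4, 1, 1, 3, 1, 2, 1].
max_i inc[i]+dec[i]−1 = 9, with one witness 14, 16, 18, 19, 20, 21, 20, 14, 4.

9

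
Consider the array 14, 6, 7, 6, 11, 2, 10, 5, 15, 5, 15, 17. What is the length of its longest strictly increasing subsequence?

Scanning left to right, the best length ending at each element is: 14→1, 6→1, 7→2, 6→1, 11→3, 2→1, 10→3, 5→2, 15→4, 5→2, 15→4, 17→5.
So the longest increasing subsequence has length 5, e.g. 6, 7, 11, 15, 17.

5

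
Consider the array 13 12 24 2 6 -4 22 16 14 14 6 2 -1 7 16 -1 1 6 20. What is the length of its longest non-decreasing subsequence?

6

Let dp[i] be the longest non-decreasing subsequence ending at position i. Then dp = [1, 1, 2, 1, 2, 1, 3, 3, 3, 4, 3, 2, 2, 4, 5, 3, 4, 5, 6].
The maximum is 6; one witness is 2, 6, 14, 14, 16, 20 at positions 4,5,9,10,15,19.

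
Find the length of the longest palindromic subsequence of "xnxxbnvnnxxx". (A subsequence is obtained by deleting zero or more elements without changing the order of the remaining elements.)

9

One longest palindromic subsequence is xxxnnnxxx (positions 1,3,4,6,8,9,10,11,12); it reads the same forward and backward, and the interval DP gives dp[1][12] = 9.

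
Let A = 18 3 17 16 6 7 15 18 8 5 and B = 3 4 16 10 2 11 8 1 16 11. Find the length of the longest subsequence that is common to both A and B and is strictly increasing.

For each value that appears in both, track the longest common increasing run ending there.
The best achievable length is 2; one witness is 3, 16 (A-positions 2,4, B-positions 1,3).

2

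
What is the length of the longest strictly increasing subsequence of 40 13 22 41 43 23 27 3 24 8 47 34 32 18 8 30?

One longest increasing subsequence is 13, 22, 41, 43, 47 (positions 2,3,4,5,11), of length 5; no longer one exists.

5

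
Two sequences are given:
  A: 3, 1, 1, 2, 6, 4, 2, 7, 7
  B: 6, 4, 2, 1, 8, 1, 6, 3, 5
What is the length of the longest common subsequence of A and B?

Backtracking the LCS table gives one alignment: 1 (A2,B4) → 1 (A3,B6) → 6 (A5,B7).
So the longest common subsequence has length 3.

3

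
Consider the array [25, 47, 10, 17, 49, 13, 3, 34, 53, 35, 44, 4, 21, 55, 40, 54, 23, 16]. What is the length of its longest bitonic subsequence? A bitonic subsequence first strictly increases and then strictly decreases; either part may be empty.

Let inc[i] be the LIS ending at i and dec[i] the longest strictly decreasing subsequence starting at i. inc = [1, 2, 1, 2, 3, 2, 1, 3, 4, 4, 5, 2, 3, 6, 5, 6, 4, 3], dec = [4, 5, 2, 3, 5, 2, 1, 3, 5, 3, 4, 1, 2, 4, 3, 3, 2, 1].
max_i inc[i]+dec[i]−1 = 9, with one witness 10, 17, 34, 35, 44, 55, 54, 23, 16.

9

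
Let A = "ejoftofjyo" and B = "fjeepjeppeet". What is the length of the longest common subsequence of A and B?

Backtracking the LCS table gives one alignment: e (A1,B4) → j (A2,B6) → t (A5,B12).
So the longest common subsequence has length 3.

3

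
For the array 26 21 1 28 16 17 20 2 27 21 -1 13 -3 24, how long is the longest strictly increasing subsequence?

Scanning left to right, the best length ending at each element is: 26→1, 21→1, 1→1, 28→2, 16→2, 17→3, 20→4, 2→2, 27→5, 21→5, -1→1, 13→3, -3→1, 24→6.
So the longest increasing subsequence has length 6, e.g. 1, 16, 17, 20, 21, 24.

6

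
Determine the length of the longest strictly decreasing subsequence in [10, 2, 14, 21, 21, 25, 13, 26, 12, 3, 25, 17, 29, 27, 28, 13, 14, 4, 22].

5

Scanning left to right, the best length ending at each element is: 10→1, 2→2, 14→1, 21→1, 21→1, 25→1, 13→2, 26→1, 12→3, 3→4, 25→2, 17→3, 29→1, 27→2, 28→2, 13→4, 14→4, 4→5, 22→3.
So the longest decreasing subsequence has length 5, e.g. 26, 25, 17, 13, 4.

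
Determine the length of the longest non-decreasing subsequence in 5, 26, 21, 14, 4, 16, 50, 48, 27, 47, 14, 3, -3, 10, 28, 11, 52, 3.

6

Scanning left to right, the best length ending at each element is: 5→1, 26→2, 21→2, 14→2, 4→1, 16→3, 50→4, 48→4, 27→4, 47→5, 14→3, 3→1, -3→1, 10→2, 28→5, 11→3, 52→6, 3→2.
So the longest non-decreasing subsequence has length 6, e.g. 5, 14, 16, 27, 47, 52.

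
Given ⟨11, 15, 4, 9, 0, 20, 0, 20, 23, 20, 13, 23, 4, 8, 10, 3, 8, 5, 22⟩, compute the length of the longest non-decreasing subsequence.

6

One longest non-decreasing subsequence is 11, 15, 20, 20, 23, 23 (positions 1,2,6,8,9,12), of length 6; no longer one exists.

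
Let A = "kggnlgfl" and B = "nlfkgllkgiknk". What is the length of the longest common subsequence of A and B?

4

Backtracking the LCS table gives one alignment: k (A1,B4) → g (A2,B5) → g (A3,B9) → n (A4,B12).
So the longest common subsequence has length 4.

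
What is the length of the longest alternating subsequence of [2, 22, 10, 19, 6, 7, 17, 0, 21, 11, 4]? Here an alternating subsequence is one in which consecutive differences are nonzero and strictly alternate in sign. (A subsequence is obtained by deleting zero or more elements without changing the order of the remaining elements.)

9

A longest alternating subsequence is 2, 22, 10, 19, 6, 7, 0, 21, 11 (positions 1,2,3,4,5,6,8,9,10); its 8 consecutive differences strictly alternate in sign, and length 9 is optimal.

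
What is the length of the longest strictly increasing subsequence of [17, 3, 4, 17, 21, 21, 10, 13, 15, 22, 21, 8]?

One longest increasing subsequence is 3, 4, 10, 13, 15, 22 (positions 2,3,7,8,9,10), of length 6; no longer one exists.

6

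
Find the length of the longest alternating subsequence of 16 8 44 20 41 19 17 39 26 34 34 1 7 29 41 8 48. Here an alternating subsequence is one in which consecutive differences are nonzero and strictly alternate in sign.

Track the best alternating length ending on an up-step vs a down-step at each position: up/down = 1/1, 1/2, 3/1, 3/4, 5/4, 3/6, 3/6, 7/6, 7/8, 9/8, 9/8, 1/10, 11/10, 11/10, 11/4, 11/12, 13/1.
The maximum over both is 13; one such subsequence is 16, 8, 44, 20, 41, 19, 39, 26, 34, 1, 29, 8, 48.

13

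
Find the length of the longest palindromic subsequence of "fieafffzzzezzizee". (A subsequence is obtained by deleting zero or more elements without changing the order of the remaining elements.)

9

Using dp[i][j] = 2 + dp[i+1][j−1] if the ends match, else max(dp[i+1][j], dp[i][j−1]):
dp[1][17] = 9. A witness is ezzzezzze at positions 3,8,9,10,11,12,13,15,17.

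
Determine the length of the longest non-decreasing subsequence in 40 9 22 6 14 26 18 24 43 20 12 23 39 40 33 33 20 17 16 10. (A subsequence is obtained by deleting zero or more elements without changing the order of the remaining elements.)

One longest non-decreasing subsequence is 9, 14, 18, 20, 23, 39, 40 (positions 2,5,7,10,12,13,14), of length 7; no longer one exists.

7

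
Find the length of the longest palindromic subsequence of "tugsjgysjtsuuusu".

One longest palindromic subsequence is usuuusu (positions 2,4,12,13,14,15,16); it reads the same forward and backward, and the interval DP gives dp[1][16] = 7.

7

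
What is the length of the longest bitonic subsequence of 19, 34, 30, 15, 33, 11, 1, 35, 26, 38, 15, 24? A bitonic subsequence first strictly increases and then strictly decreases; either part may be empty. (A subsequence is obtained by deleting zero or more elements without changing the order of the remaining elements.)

One longest bitonic subsequence is 19, 34, 30, 15, 11, 1 (positions 1,2,3,4,6,7): it rises to 34 then falls. Length 6 is optimal.

6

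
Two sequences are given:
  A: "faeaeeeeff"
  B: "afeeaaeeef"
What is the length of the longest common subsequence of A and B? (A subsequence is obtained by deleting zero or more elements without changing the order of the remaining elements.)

A longest common subsequence is faaeeef (length 7); the LCS DP confirms no longer common subsequence exists.

7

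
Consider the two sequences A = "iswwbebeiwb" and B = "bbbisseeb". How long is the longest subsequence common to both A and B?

A longest common subsequence is iseeb (length 5); the LCS DP confirms no longer common subsequence exists.

5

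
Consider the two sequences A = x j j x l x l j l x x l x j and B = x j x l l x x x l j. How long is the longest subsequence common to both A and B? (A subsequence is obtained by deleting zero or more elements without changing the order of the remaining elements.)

A longest common subsequence is xjxlxxxlj (length 9); the LCS DP confirms no longer common subsequence exists.

9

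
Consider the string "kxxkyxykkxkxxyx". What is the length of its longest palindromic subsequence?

10

One longest palindromic subsequence is xxkxkkxkxx (positions 2,3,4,6,8,9,10,11,13,15); it reads the same forward and backward, and the interval DP gives dp[1][15] = 10.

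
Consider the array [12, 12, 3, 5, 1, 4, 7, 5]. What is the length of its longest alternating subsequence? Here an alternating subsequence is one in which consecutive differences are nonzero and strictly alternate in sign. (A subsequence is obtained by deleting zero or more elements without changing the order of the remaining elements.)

6

A longest alternating subsequence is 12, 3, 5, 1, 7, 5 (positions 1,3,4,5,7,8); its 5 consecutive differences strictly alternate in sign, and length 6 is optimal.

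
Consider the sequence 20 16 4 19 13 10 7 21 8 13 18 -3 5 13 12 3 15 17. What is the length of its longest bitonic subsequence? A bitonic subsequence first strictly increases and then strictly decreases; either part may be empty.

8

Let inc[i] be the LIS ending at i and dec[i] the longest strictly decreasing subsequence starting at i. inc = [1, 1, 1, 2, 2, 2, 2, 3, 3, 4, 5, 1, 2, 4, 4, 2, 5, 6], dec = [7, 6, 2, 6, 5, 4, 3, 5, 3, 3, 4, 1, 2, 3, 2, 1, 1, 1].
max_i inc[i]+dec[i]−1 = 8, with one witness 4, 7, 8, 13, 18, 13, 12, 3.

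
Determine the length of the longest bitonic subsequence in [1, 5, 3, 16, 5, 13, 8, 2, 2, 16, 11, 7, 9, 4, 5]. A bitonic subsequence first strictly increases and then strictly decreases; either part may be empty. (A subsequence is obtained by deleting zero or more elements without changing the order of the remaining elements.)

8

One longest bitonic subsequence is 1, 3, 5, 13, 16, 11, 9, 5 (positions 1,3,5,6,10,11,13,15): it rises to 16 then falls. Length 8 is optimal.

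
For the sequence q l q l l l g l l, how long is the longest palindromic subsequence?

6

Using dp[i][j] = 2 + dp[i+1][j−1] if the ends match, else max(dp[i+1][j], dp[i][j−1]):
dp[1][9] = 6. A witness is llllll at positions 2,4,5,6,8,9.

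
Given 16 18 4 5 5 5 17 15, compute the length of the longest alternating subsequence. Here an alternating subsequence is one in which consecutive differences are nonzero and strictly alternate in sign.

5

A longest alternating subsequence is 16, 18, 4, 17, 15 (positions 1,2,3,7,8); its 4 consecutive differences strictly alternate in sign, and length 5 is optimal.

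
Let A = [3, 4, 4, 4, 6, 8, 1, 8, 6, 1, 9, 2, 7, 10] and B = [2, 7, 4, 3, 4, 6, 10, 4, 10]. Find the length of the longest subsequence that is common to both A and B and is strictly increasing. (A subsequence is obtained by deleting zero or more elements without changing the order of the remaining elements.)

For each value that appears in both, track the longest common increasing run ending there.
The best achievable length is 4; one witness is 3, 4, 6, 10 (A-positions 1,2,5,14, B-positions 4,5,6,7).

4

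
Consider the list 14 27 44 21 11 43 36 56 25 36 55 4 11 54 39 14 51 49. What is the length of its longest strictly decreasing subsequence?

Scanning left to right, the best length ending at each element is: 14→1, 27→1, 44→1, 21→2, 11→3, 43→2, 36→3, 56→1, 25→4, 36→3, 55→2, 4→5, 11→5, 54→3, 39→4, 14→5, 51→4, 49→5.
So the longest decreasing subsequence has length 5, e.g. 44, 43, 36, 25, 4.

5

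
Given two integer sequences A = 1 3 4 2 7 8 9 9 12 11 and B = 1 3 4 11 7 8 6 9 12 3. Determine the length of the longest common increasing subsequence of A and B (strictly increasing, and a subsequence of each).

7

A longest common strictly increasing subsequence is 1, 3, 4, 7, 8, 9, 12 (length 7); it appears in order in both A and B, and no longer such subsequence exists.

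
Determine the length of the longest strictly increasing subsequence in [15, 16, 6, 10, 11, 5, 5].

One longest increasing subsequence is 6, 10, 11 (positions 3,4,5), of length 3; no longer one exists.

3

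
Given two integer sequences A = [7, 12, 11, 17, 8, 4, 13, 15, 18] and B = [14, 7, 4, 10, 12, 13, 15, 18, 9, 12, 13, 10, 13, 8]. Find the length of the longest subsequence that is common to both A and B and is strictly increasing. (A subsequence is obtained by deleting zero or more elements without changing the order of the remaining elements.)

5

For each value that appears in both, track the longest common increasing run ending there.
The best achievable length is 5; one witness is 7, 12, 13, 15, 18 (A-positions 1,2,7,8,9, B-positions 2,5,6,7,8).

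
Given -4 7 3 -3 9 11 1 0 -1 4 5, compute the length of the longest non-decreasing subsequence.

Scanning left to right, the best length ending at each element is: -4→1, 7→2, 3→2, -3→2, 9→3, 11→4, 1→3, 0→3, -1→3, 4→4, 5→5.
So the longest non-decreasing subsequence has length 5, e.g. -4, -3, 1, 4, 5.

5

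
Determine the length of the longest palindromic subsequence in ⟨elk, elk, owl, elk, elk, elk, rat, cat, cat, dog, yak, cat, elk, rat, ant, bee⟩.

One longest palindromic subsequence is elk elk elk elk elk elk (positions 1,2,4,5,6,13); it reads the same forward and backward, and the interval DP gives dp[1][16] = 6.

6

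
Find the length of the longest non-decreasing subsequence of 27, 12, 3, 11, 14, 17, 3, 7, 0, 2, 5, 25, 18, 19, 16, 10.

Let dp[i] be the longest non-decreasing subsequence ending at position i. Then dp = [1, 1, 1, 2, 3, 4, 2, 3, 1, 2, 3, 5, 5, 6, 4, 4].
The maximum is 6; one witness is 3, 11, 14, 17, 18, 19 at positions 3,4,5,6,13,14.

6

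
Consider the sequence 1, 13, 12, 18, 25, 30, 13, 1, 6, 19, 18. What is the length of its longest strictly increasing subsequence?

Scanning left to right, the best length ending at each element is: 1→1, 13→2, 12→2, 18→3, 25→4, 30→5, 13→3, 1→1, 6→2, 19→4, 18→4.
So the longest increasing subsequence has length 5, e.g. 1, 13, 18, 25, 30.

5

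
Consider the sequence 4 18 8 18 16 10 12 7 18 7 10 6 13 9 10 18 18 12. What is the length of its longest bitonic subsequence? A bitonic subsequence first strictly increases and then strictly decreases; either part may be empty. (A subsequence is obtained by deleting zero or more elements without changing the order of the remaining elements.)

One longest bitonic subsequence is 4, 8, 18, 16, 12, 10, 9 (positions 1,3,4,5,7,11,14): it rises to 18 then falls. Length 7 is optimal.

7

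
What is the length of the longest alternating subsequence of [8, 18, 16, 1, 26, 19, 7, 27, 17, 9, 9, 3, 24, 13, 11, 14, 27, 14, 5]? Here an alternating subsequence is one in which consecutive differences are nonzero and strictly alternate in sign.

A longest alternating subsequence is 8, 18, 16, 26, 19, 27, 17, 24, 13, 27, 14 (positions 1,2,3,5,6,8,9,13,14,17,18); its 10 consecutive differences strictly alternate in sign, and length 11 is optimal.

11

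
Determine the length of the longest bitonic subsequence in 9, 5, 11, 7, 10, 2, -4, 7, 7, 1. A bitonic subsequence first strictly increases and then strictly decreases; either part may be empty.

5

Let inc[i] be the LIS ending at i and dec[i] the longest strictly decreasing subsequence starting at i. inc = [1, 1, 2, 2, 3, 1, 1, 2, 2, 2], dec = [4, 3, 4, 3, 3, 2, 1, 2, 2, 1].
max_i inc[i]+dec[i]−1 = 5, with one witness 9, 11, 10, 7, 1.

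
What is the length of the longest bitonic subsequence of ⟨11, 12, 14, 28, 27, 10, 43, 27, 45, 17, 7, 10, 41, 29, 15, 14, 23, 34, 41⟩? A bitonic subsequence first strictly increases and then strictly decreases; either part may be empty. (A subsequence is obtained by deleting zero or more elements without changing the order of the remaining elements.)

10

Let inc[i] be the LIS ending at i and dec[i] the longest strictly decreasing subsequence starting at i. inc = [1, 2, 3, 4, 4, 1, 5, 4, 6, 4, 1, 2, 5, 5, 4, 3, 5, 6, 7], dec = [3, 3, 3, 5, 4, 2, 5, 4, 5, 3, 1, 1, 4, 3, 2, 1, 1, 1, 1].
max_i inc[i]+dec[i]−1 = 10, with one witness 11, 12, 14, 28, 43, 45, 41, 29, 15, 14.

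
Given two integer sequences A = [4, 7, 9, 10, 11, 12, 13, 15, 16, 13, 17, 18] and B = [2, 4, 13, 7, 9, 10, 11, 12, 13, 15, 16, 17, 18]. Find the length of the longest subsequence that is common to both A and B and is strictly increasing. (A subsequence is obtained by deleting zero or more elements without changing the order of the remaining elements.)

For each value that appears in both, track the longest common increasing run ending there.
The best achievable length is 11; one witness is 4, 7, 9, 10, 11, 12, 13, 15, 16, 17, 18 (A-positions 1,2,3,4,5,6,7,8,9,11,12, B-positions 2,4,5,6,7,8,9,10,11,12,13).

11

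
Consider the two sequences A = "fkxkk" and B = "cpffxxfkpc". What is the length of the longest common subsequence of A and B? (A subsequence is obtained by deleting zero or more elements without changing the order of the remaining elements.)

3

A longest common subsequence is fxk (length 3); the LCS DP confirms no longer common subsequence exists.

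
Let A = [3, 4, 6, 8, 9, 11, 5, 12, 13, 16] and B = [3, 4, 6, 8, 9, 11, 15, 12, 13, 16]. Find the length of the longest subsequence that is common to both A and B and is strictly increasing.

A longest common strictly increasing subsequence is 3, 4, 6, 8, 9, 11, 12, 13, 16 (length 9); it appears in order in both A and B, and no longer such subsequence exists.

9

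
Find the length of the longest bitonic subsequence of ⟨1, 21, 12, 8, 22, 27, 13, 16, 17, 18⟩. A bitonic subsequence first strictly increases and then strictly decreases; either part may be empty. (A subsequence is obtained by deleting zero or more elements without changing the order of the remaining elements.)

6

One longest bitonic subsequence is 1, 12, 13, 16, 17, 18 (positions 1,3,7,8,9,10): it rises to 18 then falls. Length 6 is optimal.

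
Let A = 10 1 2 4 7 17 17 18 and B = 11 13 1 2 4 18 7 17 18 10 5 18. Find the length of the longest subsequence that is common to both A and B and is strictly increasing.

For each value that appears in both, track the longest common increasing run ending there.
The best achievable length is 6; one witness is 1, 2, 4, 7, 17, 18 (A-positions 2,3,4,5,6,8, B-positions 3,4,5,7,8,9).

6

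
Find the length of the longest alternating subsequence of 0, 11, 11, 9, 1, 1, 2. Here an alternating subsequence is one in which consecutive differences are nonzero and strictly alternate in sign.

A longest alternating subsequence is 0, 11, 1, 2 (positions 1,2,5,7); its 3 consecutive differences strictly alternate in sign, and length 4 is optimal.

4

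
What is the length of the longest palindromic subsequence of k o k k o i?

4

One longest palindromic subsequence is okko (positions 2,3,4,5); it reads the same forward and backward, and the interval DP gives dp[1][6] = 4.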